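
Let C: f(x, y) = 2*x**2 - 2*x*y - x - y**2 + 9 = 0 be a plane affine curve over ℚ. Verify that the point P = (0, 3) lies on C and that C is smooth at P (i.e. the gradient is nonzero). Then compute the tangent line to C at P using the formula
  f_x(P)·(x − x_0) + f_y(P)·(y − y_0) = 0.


Tangent line at P: -7*x - 6*y + 18 = 0.

Step 1: f(0, 3) = 0, so P lies on C.
Step 2: partial derivatives
  f_x(x, y) = 4*x - 2*y - 1, f_y(x, y) = -2*x - 2*y.
  f_x(P) = -7, f_y(P) = -6 (gradient nonzero, so P is smooth).
Step 3: tangent line at P: -7·(x − 0) + -6·(y − 3) = 0.
Expanding: -7*x - 6*y + 18 = 0.


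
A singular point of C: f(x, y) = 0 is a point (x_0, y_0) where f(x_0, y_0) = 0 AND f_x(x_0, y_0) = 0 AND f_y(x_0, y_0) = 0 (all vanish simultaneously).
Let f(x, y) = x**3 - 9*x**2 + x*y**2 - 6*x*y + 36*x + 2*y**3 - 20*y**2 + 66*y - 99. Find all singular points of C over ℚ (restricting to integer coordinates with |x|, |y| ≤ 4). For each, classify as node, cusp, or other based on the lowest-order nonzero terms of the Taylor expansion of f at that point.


Singular points: {(3, 3)}; classification: cusp.

Compute partial derivatives:
  f_x = 3*x**2 - 18*x + y**2 - 6*y + 36.
  f_y = 2*x*y - 6*x + 6*y**2 - 40*y + 66.
Scan x_0 ∈ {−4, ..., 4}. For each x_0, f_y(x_0, y) is a polynomial in y; find its integer roots y ∈ {−4, ..., 4}, then test f_x and f at those candidates.
  x = -4: f_y(-4, y) = 6*y**2 - 48*y + 90; vanishes at y ∈ {3}. (-4, 3): f_x = 147 ≠ 0.
  x = -3: f_y(-3, y) = 6*y**2 - 46*y + 84; vanishes at y ∈ {3}. (-3, 3): f_x = 108 ≠ 0.
  x = -2: f_y(-2, y) = 6*y**2 - 44*y + 78; vanishes at y ∈ {3}. (-2, 3): f_x = 75 ≠ 0.
  x = -1: f_y(-1, y) = 6*y**2 - 42*y + 72; vanishes at y ∈ {3, 4}. (-1, 3): f_x = 48 ≠ 0; (-1, 4): f_x = 49 ≠ 0.
  x = 0: f_y(0, y) = 6*y**2 - 40*y + 66; vanishes at y ∈ {3}. (0, 3): f_x = 27 ≠ 0.
  x = 1: f_y(1, y) = 6*y**2 - 38*y + 60; vanishes at y ∈ {3}. (1, 3): f_x = 12 ≠ 0.
  x = 2: f_y(2, y) = 6*y**2 - 36*y + 54; vanishes at y ∈ {3}. (2, 3): f_x = 3 ≠ 0.
  x = 3: f_y(3, y) = 6*y**2 - 34*y + 48; vanishes at y ∈ {3}. (3, 3): f_x = 0, f = 0 — SINGULAR.
  x = 4: f_y(4, y) = 6*y**2 - 32*y + 42; vanishes at y ∈ {3}. (4, 3): f_x = 3 ≠ 0.
Only singular point on the grid: (3, 3).
Classify: substitute x = 3 + u, y = 3 + v and expand: f = u**3 + u*v**2 + 2*v**3 + v**2.
No constant or linear terms (consistent with a singular point). Quadratic part: v**2. Cubic part: u**3 + u*v**2 + 2*v**3.
The quadratic part v**2 is a perfect square, so there is a single (double) tangent line v = 0, i.e. y = 3. Restricting the cubic part to that line (v = 0) leaves u**3 ≠ 0, so f is not divisible by v and the branch is v² ≈ -u**3 to lowest order — this is a cusp.
Classification: cusp.


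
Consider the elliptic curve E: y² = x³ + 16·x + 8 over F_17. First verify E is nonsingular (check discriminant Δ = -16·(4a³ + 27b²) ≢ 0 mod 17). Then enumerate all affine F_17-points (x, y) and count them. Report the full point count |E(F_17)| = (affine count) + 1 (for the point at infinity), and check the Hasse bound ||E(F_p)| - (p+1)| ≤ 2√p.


Affine points = {(0, 5), (0, 12), (1, 5), (1, 12), (3, 7), (3, 10), (4, 0), (5, 3), (5, 14), (7, 2), (7, 15), (8, 6), (8, 11), (11, 6), (11, 11), (13, 4), (13, 13), (14, 1), (14, 16), (15, 6), (15, 11), (16, 5), (16, 12)}; affine count = 23; |E(F_17)| = 24.

Discriminant check: Δ ∝ 4a³ + 27b² = 4·16³ + 27·8² = 4·4096 + 27·64 ≡ 7 (mod 17). Nonzero ⇒ E is nonsingular.
For each x ∈ F_17, compute rhs = x³ + 16·x + 8 mod 17, then count y ∈ F_17 with y² ≡ rhs.
  x = 0: rhs = 8, matching y values: 5, 12 (2 points).
  x = 1: rhs = 8, matching y values: 5, 12 (2 points).
  x = 2: rhs = 14, matching y values: none (0 points).
  x = 3: rhs = 15, matching y values: 7, 10 (2 points).
  x = 4: rhs = 0, matching y values: 0 (1 points).
  x = 5: rhs = 9, matching y values: 3, 14 (2 points).
  x = 6: rhs = 14, matching y values: none (0 points).
  x = 7: rhs = 4, matching y values: 2, 15 (2 points).
  x = 8: rhs = 2, matching y values: 6, 11 (2 points).
  x = 9: rhs = 14, matching y values: none (0 points).
  x = 10: rhs = 12, matching y values: none (0 points).
  x = 11: rhs = 2, matching y values: 6, 11 (2 points).
  x = 12: rhs = 7, matching y values: none (0 points).
  x = 13: rhs = 16, matching y values: 4, 13 (2 points).
  x = 14: rhs = 1, matching y values: 1, 16 (2 points).
  x = 15: rhs = 2, matching y values: 6, 11 (2 points).
  x = 16: rhs = 8, matching y values: 5, 12 (2 points).
Total affine count: 23.
Full point count |E(F_17)| = 23 + 1 = 24.
Hasse bound: |24 − (17+1)| = |6| = 6 ≤ 2√17 ≈ 8.2462 ✓.


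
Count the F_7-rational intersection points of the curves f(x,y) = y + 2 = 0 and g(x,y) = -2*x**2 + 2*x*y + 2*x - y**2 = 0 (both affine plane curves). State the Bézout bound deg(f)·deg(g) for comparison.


Common zeros: {(3, 5)}; count = 1; Bézout bound = 2.

deg(f) = 1, deg(g) = 2, so Bézout bound = 2.
Scan x ∈ F_7. For each x, list the y ∈ F_7 with f(x, y) ≡ 0 and those with g(x, y) ≡ 0 (mod 7); the common zeros in that column are the intersection.
  x = 0: f ≡ 0 at y ∈ {5}; g ≡ 0 at y ∈ {0}; common: ∅.
  x = 1: f ≡ 0 at y ∈ {5}; g ≡ 0 at y ∈ {0, 2}; common: ∅.
  x = 2: f ≡ 0 at y ∈ {5}; g ≡ 0 at y ∈ {2}; common: ∅.
  x = 3: f ≡ 0 at y ∈ {5}; g ≡ 0 at y ∈ {1, 5}; common: {5}.
  x = 4: f ≡ 0 at y ∈ {5}; g ≡ 0 at y ∈ ∅; common: ∅.
  x = 5: f ≡ 0 at y ∈ {5}; g ≡ 0 at y ∈ ∅; common: ∅.
  x = 6: f ≡ 0 at y ∈ {5}; g ≡ 0 at y ∈ {1, 4}; common: ∅.
Collecting: common zeros = {(3, 5)}, so the count is 1.
Comparison with the Bézout bound: 1 ≤ 2 = deg(f)·deg(g), as expected for curves with no common component (the affine F_7-count falls short of the bound because intersections may lie at infinity, over extension fields, or carry multiplicity).


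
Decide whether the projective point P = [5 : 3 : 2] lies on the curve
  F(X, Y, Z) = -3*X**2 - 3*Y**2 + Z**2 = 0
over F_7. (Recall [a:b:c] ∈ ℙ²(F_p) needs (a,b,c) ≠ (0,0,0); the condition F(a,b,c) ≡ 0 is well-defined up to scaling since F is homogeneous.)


F(5,3,2) ≡ 0 (mod 7); P is on the curve.

Evaluate F(5, 3, 2) term-by-term (mod 7).
  -3*X**2 ↦ -3·25·1·1 = -75
  -3*Y**2 ↦ -3·1·9·1 = -27
  Z**2 ↦ 1·1·1·4 = 4
Sum: F(5, 3, 2) = (-75) + (-27) + (4) = -98.
Reducing mod 7: -98 ≡ 0 (mod 7).
Since F(a, b, c) ≡ 0 (mod 7), P lies on the curve.


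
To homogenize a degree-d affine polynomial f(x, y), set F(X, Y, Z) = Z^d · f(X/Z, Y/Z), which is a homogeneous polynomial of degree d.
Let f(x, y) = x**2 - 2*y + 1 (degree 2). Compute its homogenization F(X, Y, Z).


F(X, Y, Z) = X**2 - 2*Y*Z + Z**2

deg(f) = 2.
Substitute x = X/Z, y = Y/Z into f, then multiply by Z^2.
  monomial 1·x^2·y^0 ↦ 1·X^2·Y^0·Z^0.
  monomial -2·x^0·y^1 ↦ -2·X^0·Y^1·Z^1.
  monomial 1·x^0·y^0 ↦ 1·X^0·Y^0·Z^2.
Collecting: F(X, Y, Z) = X**2 - 2*Y*Z + Z**2.


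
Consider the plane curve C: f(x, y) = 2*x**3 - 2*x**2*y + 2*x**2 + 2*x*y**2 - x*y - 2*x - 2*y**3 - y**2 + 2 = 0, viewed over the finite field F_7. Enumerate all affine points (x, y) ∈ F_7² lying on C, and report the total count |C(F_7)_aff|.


Affine F_7-points: {(0, 5), (1, 1), (1, 2), (2, 3), (2, 4), (2, 5), (4, 0), (5, 3)}; count = 8.

For each of the 49 pairs (x, y) ∈ F_7², evaluate f(x, y) mod 7. Record the zeros.
  x = 0: [0↦2, 1↦6, 2↦3, 3↦2, 4↦5, 5↦0, 6↦3]  zeros at y ∈ {5}
  x = 1: [0↦4, 1↦0, 2↦0, 3↦6, 4↦6, 5↦2, 6↦3]  zeros at y ∈ {1, 2}
  x = 2: [0↦1, 1↦6, 2↦5, 3↦0, 4↦0, 5↦0, 6↦2]  zeros at y ∈ {3, 4, 5}
  x = 3: [0↦5, 1↦1, 2↦2, 3↦3, 4↦6, 5↦6, 6↦5]  zeros at y ∈ ∅
  x = 4: [0↦0, 1↦4, 2↦3, 3↦6, 4↦1, 5↦4, 6↦3]  zeros at y ∈ {0}
  x = 5: [0↦5, 1↦6, 2↦6, 3↦0, 4↦4, 5↦6, 6↦1]  zeros at y ∈ {3}
  x = 6: [0↦4, 1↦5, 2↦2, 3↦4, 4↦6, 5↦3, 6↦4]  zeros at y ∈ ∅
Collecting zeros: affine points = {(0, 5), (1, 1), (1, 2), (2, 3), (2, 4), (2, 5), (4, 0), (5, 3)}.
Total count |C(F_7)_aff| = 8.


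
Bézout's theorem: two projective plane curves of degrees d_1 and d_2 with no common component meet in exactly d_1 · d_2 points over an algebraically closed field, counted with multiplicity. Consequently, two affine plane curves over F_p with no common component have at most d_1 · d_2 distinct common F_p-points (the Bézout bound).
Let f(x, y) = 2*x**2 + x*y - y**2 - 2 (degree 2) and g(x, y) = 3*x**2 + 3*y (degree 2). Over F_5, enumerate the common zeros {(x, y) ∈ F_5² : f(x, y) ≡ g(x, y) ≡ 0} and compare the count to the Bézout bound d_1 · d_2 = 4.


Common zeros: {(4, 4)}; count = 1; Bézout bound = 4.

deg(f) = 2, deg(g) = 2, so Bézout bound = 4.
Scan x ∈ F_5. For each x, list the y ∈ F_5 with f(x, y) ≡ 0 and those with g(x, y) ≡ 0 (mod 5); the common zeros in that column are the intersection.
  x = 0: f ≡ 0 at y ∈ ∅; g ≡ 0 at y ∈ {0}; common: ∅.
  x = 1: f ≡ 0 at y ∈ {0, 1}; g ≡ 0 at y ∈ {4}; common: ∅.
  x = 2: f ≡ 0 at y ∈ ∅; g ≡ 0 at y ∈ {1}; common: ∅.
  x = 3: f ≡ 0 at y ∈ ∅; g ≡ 0 at y ∈ {1}; common: ∅.
  x = 4: f ≡ 0 at y ∈ {0, 4}; g ≡ 0 at y ∈ {4}; common: {4}.
Collecting: common zeros = {(4, 4)}, so the count is 1.
Comparison with the Bézout bound: 1 ≤ 4 = deg(f)·deg(g), as expected for curves with no common component (the affine F_5-count falls short of the bound because intersections may lie at infinity, over extension fields, or carry multiplicity).


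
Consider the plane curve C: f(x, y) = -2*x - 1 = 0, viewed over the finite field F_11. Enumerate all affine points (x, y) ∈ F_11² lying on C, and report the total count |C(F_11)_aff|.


Affine F_11-points: {(5, 0), (5, 1), (5, 2), (5, 3), (5, 4), (5, 5), (5, 6), (5, 7), (5, 8), (5, 9), (5, 10)}; count = 11.

For each of the 121 pairs (x, y) ∈ F_11², evaluate f(x, y) mod 11. Record the zeros.
  x = 0: [0↦10, 1↦10, 2↦10, 3↦10, 4↦10, 5↦10, 6↦10, 7↦10, 8↦10, 9↦10, 10↦10]  zeros at y ∈ ∅
  x = 1: [0↦8, 1↦8, 2↦8, 3↦8, 4↦8, 5↦8, 6↦8, 7↦8, 8↦8, 9↦8, 10↦8]  zeros at y ∈ ∅
  x = 2: [0↦6, 1↦6, 2↦6, 3↦6, 4↦6, 5↦6, 6↦6, 7↦6, 8↦6, 9↦6, 10↦6]  zeros at y ∈ ∅
  x = 3: [0↦4, 1↦4, 2↦4, 3↦4, 4↦4, 5↦4, 6↦4, 7↦4, 8↦4, 9↦4, 10↦4]  zeros at y ∈ ∅
  x = 4: [0↦2, 1↦2, 2↦2, 3↦2, 4↦2, 5↦2, 6↦2, 7↦2, 8↦2, 9↦2, 10↦2]  zeros at y ∈ ∅
  x = 5: [0↦0, 1↦0, 2↦0, 3↦0, 4↦0, 5↦0, 6↦0, 7↦0, 8↦0, 9↦0, 10↦0]  zeros at y ∈ {0, 1, 2, 3, 4, 5, 6, 7, 8, 9, 10}
  x = 6: [0↦9, 1↦9, 2↦9, 3↦9, 4↦9, 5↦9, 6↦9, 7↦9, 8↦9, 9↦9, 10↦9]  zeros at y ∈ ∅
  x = 7: [0↦7, 1↦7, 2↦7, 3↦7, 4↦7, 5↦7, 6↦7, 7↦7, 8↦7, 9↦7, 10↦7]  zeros at y ∈ ∅
  x = 8: [0↦5, 1↦5, 2↦5, 3↦5, 4↦5, 5↦5, 6↦5, 7↦5, 8↦5, 9↦5, 10↦5]  zeros at y ∈ ∅
  x = 9: [0↦3, 1↦3, 2↦3, 3↦3, 4↦3, 5↦3, 6↦3, 7↦3, 8↦3, 9↦3, 10↦3]  zeros at y ∈ ∅
  x = 10: [0↦1, 1↦1, 2↦1, 3↦1, 4↦1, 5↦1, 6↦1, 7↦1, 8↦1, 9↦1, 10↦1]  zeros at y ∈ ∅
Collecting zeros: affine points = {(5, 0), (5, 1), (5, 2), (5, 3), (5, 4), (5, 5), (5, 6), (5, 7), (5, 8), (5, 9), (5, 10)}.
Total count |C(F_11)_aff| = 11.


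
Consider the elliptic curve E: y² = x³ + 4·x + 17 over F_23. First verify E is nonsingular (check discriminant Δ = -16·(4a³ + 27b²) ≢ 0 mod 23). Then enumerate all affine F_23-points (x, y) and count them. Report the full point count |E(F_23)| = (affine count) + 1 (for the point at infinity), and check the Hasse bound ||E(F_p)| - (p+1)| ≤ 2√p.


Affine points = {(5, 1), (5, 22), (6, 2), (6, 21), (8, 3), (8, 20), (9, 0), (11, 9), (11, 14), (13, 9), (13, 14), (15, 5), (15, 18), (19, 11), (19, 12), (20, 1), (20, 22), (21, 1), (21, 22), (22, 9), (22, 14)}; affine count = 21; |E(F_23)| = 22.

Discriminant check: Δ ∝ 4a³ + 27b² = 4·4³ + 27·17² = 4·64 + 27·289 ≡ 9 (mod 23). Nonzero ⇒ E is nonsingular.
For each x ∈ F_23, compute rhs = x³ + 4·x + 17 mod 23, then count y ∈ F_23 with y² ≡ rhs.
  x = 0: rhs = 17, matching y values: none (0 points).
  x = 1: rhs = 22, matching y values: none (0 points).
  x = 2: rhs = 10, matching y values: none (0 points).
  x = 3: rhs = 10, matching y values: none (0 points).
  x = 4: rhs = 5, matching y values: none (0 points).
  x = 5: rhs = 1, matching y values: 1, 22 (2 points).
  x = 6: rhs = 4, matching y values: 2, 21 (2 points).
  x = 7: rhs = 20, matching y values: none (0 points).
  x = 8: rhs = 9, matching y values: 3, 20 (2 points).
  x = 9: rhs = 0, matching y values: 0 (1 points).
  x = 10: rhs = 22, matching y values: none (0 points).
  x = 11: rhs = 12, matching y values: 9, 14 (2 points).
  x = 12: rhs = 22, matching y values: none (0 points).
  x = 13: rhs = 12, matching y values: 9, 14 (2 points).
  x = 14: rhs = 11, matching y values: none (0 points).
  x = 15: rhs = 2, matching y values: 5, 18 (2 points).
  x = 16: rhs = 14, matching y values: none (0 points).
  x = 17: rhs = 7, matching y values: none (0 points).
  x = 18: rhs = 10, matching y values: none (0 points).
  x = 19: rhs = 6, matching y values: 11, 12 (2 points).
  x = 20: rhs = 1, matching y values: 1, 22 (2 points).
  x = 21: rhs = 1, matching y values: 1, 22 (2 points).
  x = 22: rhs = 12, matching y values: 9, 14 (2 points).
Total affine count: 21.
Full point count |E(F_23)| = 21 + 1 = 22.
Hasse bound: |22 − (23+1)| = |-2| = 2 ≤ 2√23 ≈ 9.5917 ✓.


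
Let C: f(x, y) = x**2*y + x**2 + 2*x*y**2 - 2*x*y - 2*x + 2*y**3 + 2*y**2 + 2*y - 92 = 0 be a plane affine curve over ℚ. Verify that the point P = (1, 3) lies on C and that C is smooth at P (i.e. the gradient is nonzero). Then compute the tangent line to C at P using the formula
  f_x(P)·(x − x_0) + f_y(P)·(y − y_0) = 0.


Tangent line at P: 18*x + 79*y - 255 = 0.

Step 1: f(1, 3) = 0, so P lies on C.
Step 2: partial derivatives
  f_x(x, y) = 2*x*y + 2*x + 2*y**2 - 2*y - 2, f_y(x, y) = x**2 + 4*x*y - 2*x + 6*y**2 + 4*y + 2.
  f_x(P) = 18, f_y(P) = 79 (gradient nonzero, so P is smooth).
Step 3: tangent line at P: 18·(x − 1) + 79·(y − 3) = 0.
Expanding: 18*x + 79*y - 255 = 0.


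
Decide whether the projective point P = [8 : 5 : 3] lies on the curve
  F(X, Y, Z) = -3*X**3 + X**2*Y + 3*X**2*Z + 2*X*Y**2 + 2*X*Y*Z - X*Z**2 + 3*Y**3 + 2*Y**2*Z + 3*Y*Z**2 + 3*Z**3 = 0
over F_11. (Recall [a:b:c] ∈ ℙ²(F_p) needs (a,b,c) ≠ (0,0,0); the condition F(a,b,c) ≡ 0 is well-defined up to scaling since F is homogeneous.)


F(8,5,3) ≡ 9 (mod 11); P is NOT on the curve.

Evaluate F(8, 5, 3) term-by-term (mod 11).
  -3*X**3 ↦ -3·512·1·1 = -1536
  X**2*Y ↦ 1·64·5·1 = 320
  3*X**2*Z ↦ 3·64·1·3 = 576
  2*X*Y**2 ↦ 2·8·25·1 = 400
  2*X*Y*Z ↦ 2·8·5·3 = 240
  -X*Z**2 ↦ -1·8·1·9 = -72
  3*Y**3 ↦ 3·1·125·1 = 375
  2*Y**2*Z ↦ 2·1·25·3 = 150
  3*Y*Z**2 ↦ 3·1·5·9 = 135
  3*Z**3 ↦ 3·1·1·27 = 81
Sum: F(8, 5, 3) = (-1536) + (320) + (576) + (400) + (240) + (-72) + (375) + (150) + (135) + (81) = 669.
Reducing mod 11: 669 ≡ 9 (mod 11).
Since F(a, b, c) ≡ 9 ≠ 0 (mod 11), P does NOT lie on the curve.


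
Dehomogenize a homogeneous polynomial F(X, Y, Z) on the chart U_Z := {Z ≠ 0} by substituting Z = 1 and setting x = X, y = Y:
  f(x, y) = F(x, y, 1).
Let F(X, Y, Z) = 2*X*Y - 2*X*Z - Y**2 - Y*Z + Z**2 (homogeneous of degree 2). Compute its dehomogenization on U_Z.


f(x, y) = 2*x*y - 2*x - y**2 - y + 1

On U_Z we set Z = 1. Each monomial c·X^i·Y^j·Z^k in F becomes c·x^i·y^j·1^k = c·x^i·y^j.
Substituting Z = 1: F(X, Y, 1) = 2*x*y - 2*x - y**2 - y + 1.
Note: deg(f) ≤ deg(F) = 2; strict inequality happens when F is divisible by Z (lost terms).


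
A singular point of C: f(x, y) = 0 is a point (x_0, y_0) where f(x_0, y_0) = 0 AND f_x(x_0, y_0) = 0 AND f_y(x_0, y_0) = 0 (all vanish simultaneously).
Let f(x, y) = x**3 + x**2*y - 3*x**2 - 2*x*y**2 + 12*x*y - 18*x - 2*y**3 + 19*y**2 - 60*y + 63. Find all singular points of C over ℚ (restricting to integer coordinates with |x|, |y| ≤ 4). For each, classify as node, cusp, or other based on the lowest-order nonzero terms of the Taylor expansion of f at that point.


Singular points: {(0, 3)}; classification: cusp.

Compute partial derivatives:
  f_x = 3*x**2 + 2*x*y - 6*x - 2*y**2 + 12*y - 18.
  f_y = x**2 - 4*x*y + 12*x - 6*y**2 + 38*y - 60.
Scan x_0 ∈ {−4, ..., 4}. For each x_0, f_y(x_0, y) is a polynomial in y; find its integer roots y ∈ {−4, ..., 4}, then test f_x and f at those candidates.
  x = -4: f_y(-4, y) = -6*y**2 + 54*y - 92; no integer root y with |y| ≤ 4.
  x = -3: f_y(-3, y) = -6*y**2 + 50*y - 87; no integer root y with |y| ≤ 4.
  x = -2: f_y(-2, y) = -6*y**2 + 46*y - 80; no integer root y with |y| ≤ 4.
  x = -1: f_y(-1, y) = -6*y**2 + 42*y - 71; no integer root y with |y| ≤ 4.
  x = 0: f_y(0, y) = -6*y**2 + 38*y - 60; vanishes at y ∈ {3}. (0, 3): f_x = 0, f = 0 — SINGULAR.
  x = 1: f_y(1, y) = -6*y**2 + 34*y - 47; no integer root y with |y| ≤ 4.
  x = 2: f_y(2, y) = -6*y**2 + 30*y - 32; no integer root y with |y| ≤ 4.
  x = 3: f_y(3, y) = -6*y**2 + 26*y - 15; no integer root y with |y| ≤ 4.
  x = 4: f_y(4, y) = -6*y**2 + 22*y + 4; no integer root y with |y| ≤ 4.
Only singular point on the grid: (0, 3).
Classify: substitute x = 0 + u, y = 3 + v and expand: f = u**3 + u**2*v - 2*u*v**2 - 2*v**3 + v**2.
No constant or linear terms (consistent with a singular point). Quadratic part: v**2. Cubic part: u**3 + u**2*v - 2*u*v**2 - 2*v**3.
The quadratic part v**2 is a perfect square, so there is a single (double) tangent line v = 0, i.e. y = 3. Restricting the cubic part to that line (v = 0) leaves u**3 ≠ 0, so f is not divisible by v and the branch is v² ≈ -u**3 to lowest order — this is a cusp.
Classification: cusp.


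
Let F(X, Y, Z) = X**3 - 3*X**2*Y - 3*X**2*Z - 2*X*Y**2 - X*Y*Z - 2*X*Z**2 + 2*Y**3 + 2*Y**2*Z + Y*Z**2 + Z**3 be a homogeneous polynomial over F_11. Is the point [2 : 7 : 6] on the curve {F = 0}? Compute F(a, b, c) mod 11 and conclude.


F(2,7,6) ≡ 4 (mod 11); P is NOT on the curve.

Evaluate F(2, 7, 6) term-by-term (mod 11).
  X**3 ↦ 1·8·1·1 = 8
  -3*X**2*Y ↦ -3·4·7·1 = -84
  -3*X**2*Z ↦ -3·4·1·6 = -72
  -2*X*Y**2 ↦ -2·2·49·1 = -196
  -X*Y*Z ↦ -1·2·7·6 = -84
  -2*X*Z**2 ↦ -2·2·1·36 = -144
  2*Y**3 ↦ 2·1·343·1 = 686
  2*Y**2*Z ↦ 2·1·49·6 = 588
  Y*Z**2 ↦ 1·1·7·36 = 252
  Z**3 ↦ 1·1·1·216 = 216
Sum: F(2, 7, 6) = (8) + (-84) + (-72) + (-196) + (-84) + (-144) + (686) + (588) + (252) + (216) = 1170.
Reducing mod 11: 1170 ≡ 4 (mod 11).
Since F(a, b, c) ≡ 4 ≠ 0 (mod 11), P does NOT lie on the curve.


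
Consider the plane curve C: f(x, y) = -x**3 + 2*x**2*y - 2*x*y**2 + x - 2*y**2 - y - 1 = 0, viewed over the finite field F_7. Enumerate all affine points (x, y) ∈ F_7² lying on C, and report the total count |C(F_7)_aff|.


Affine F_7-points: {(0, 5), (2, 0), (3, 5), (5, 1), (5, 6), (6, 1)}; count = 6.

For each of the 49 pairs (x, y) ∈ F_7², evaluate f(x, y) mod 7. Record the zeros.
  x = 0: [0↦6, 1↦3, 2↦3, 3↦6, 4↦5, 5↦0, 6↦5]  zeros at y ∈ {5}
  x = 1: [0↦6, 1↦3, 2↦6, 3↦1, 4↦2, 5↦2, 6↦1]  zeros at y ∈ ∅
  x = 2: [0↦0, 1↦1, 2↦4, 3↦2, 4↦2, 5↦4, 6↦1]  zeros at y ∈ {0}
  x = 3: [0↦3, 1↦5, 2↦5, 3↦3, 4↦6, 5↦0, 6↦6]  zeros at y ∈ {5}
  x = 4: [0↦2, 1↦2, 2↦3, 3↦5, 4↦1, 5↦5, 6↦3]  zeros at y ∈ ∅
  x = 5: [0↦5, 1↦0, 2↦6, 3↦2, 4↦2, 5↦6, 6↦0]  zeros at y ∈ {1, 6}
  x = 6: [0↦6, 1↦0, 2↦1, 3↦2, 4↦3, 5↦4, 6↦5]  zeros at y ∈ {1}
Collecting zeros: affine points = {(0, 5), (2, 0), (3, 5), (5, 1), (5, 6), (6, 1)}.
Total count |C(F_7)_aff| = 6.


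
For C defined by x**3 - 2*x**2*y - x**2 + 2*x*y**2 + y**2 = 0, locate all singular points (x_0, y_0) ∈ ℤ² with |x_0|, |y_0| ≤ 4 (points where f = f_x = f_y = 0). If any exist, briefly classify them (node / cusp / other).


Singular points: {(0, 0)}; classification: node.

Compute partial derivatives:
  f_x = 3*x**2 - 4*x*y - 2*x + 2*y**2.
  f_y = -2*x**2 + 4*x*y + 2*y.
Scan x_0 ∈ {−4, ..., 4}. For each x_0, f_y(x_0, y) is a polynomial in y; find its integer roots y ∈ {−4, ..., 4}, then test f_x and f at those candidates.
  x = -4: f_y(-4, y) = -14*y - 32; no integer root y with |y| ≤ 4.
  x = -3: f_y(-3, y) = -10*y - 18; no integer root y with |y| ≤ 4.
  x = -2: f_y(-2, y) = -6*y - 8; no integer root y with |y| ≤ 4.
  x = -1: f_y(-1, y) = -2*y - 2; vanishes at y ∈ {-1}. (-1, -1): f_x = 3 ≠ 0.
  x = 0: f_y(0, y) = 2*y; vanishes at y ∈ {0}. (0, 0): f_x = 0, f = 0 — SINGULAR.
  x = 1: f_y(1, y) = 6*y - 2; no integer root y with |y| ≤ 4.
  x = 2: f_y(2, y) = 10*y - 8; no integer root y with |y| ≤ 4.
  x = 3: f_y(3, y) = 14*y - 18; no integer root y with |y| ≤ 4.
  x = 4: f_y(4, y) = 18*y - 32; no integer root y with |y| ≤ 4.
Only singular point on the grid: (0, 0).
Classify: substitute x = 0 + u, y = 0 + v and expand: f = u**3 - 2*u**2*v - u**2 + 2*u*v**2 + v**2.
No constant or linear terms (consistent with a singular point). Quadratic part: -u**2 + v**2. Cubic part: u**3 - 2*u**2*v + 2*u*v**2.
The quadratic part v**2 - u**2 = (v − u)(v + u) splits into two distinct linear factors, so there are two distinct tangent lines y − 0 = ±(x − 0) — this is a node (ordinary double point).
Classification: node.


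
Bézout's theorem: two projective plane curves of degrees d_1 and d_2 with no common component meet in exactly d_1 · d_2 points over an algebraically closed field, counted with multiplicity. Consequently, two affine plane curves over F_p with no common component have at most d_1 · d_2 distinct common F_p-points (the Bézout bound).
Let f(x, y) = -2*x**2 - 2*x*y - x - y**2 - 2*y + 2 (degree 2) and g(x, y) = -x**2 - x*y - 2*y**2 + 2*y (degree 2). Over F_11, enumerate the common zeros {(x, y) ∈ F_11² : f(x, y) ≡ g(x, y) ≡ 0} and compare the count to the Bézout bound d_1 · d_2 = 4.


Common zeros: {(10, 1)}; count = 1; Bézout bound = 4.

deg(f) = 2, deg(g) = 2, so Bézout bound = 4.
Scan x ∈ F_11. For each x, list the y ∈ F_11 with f(x, y) ≡ 0 and those with g(x, y) ≡ 0 (mod 11); the common zeros in that column are the intersection.
  x = 0: f ≡ 0 at y ∈ {4, 5}; g ≡ 0 at y ∈ {0, 1}; common: ∅.
  x = 1: f ≡ 0 at y ∈ {3, 4}; g ≡ 0 at y ∈ {8, 9}; common: ∅.
  x = 2: f ≡ 0 at y ∈ {7, 9}; g ≡ 0 at y ∈ {3, 8}; common: ∅.
  x = 3: f ≡ 0 at y ∈ ∅; g ≡ 0 at y ∈ ∅; common: ∅.
  x = 4: f ≡ 0 at y ∈ ∅; g ≡ 0 at y ∈ ∅; common: ∅.
  x = 5: f ≡ 0 at y ∈ {1, 9}; g ≡ 0 at y ∈ ∅; common: ∅.
  x = 6: f ≡ 0 at y ∈ ∅; g ≡ 0 at y ∈ {3, 6}; common: ∅.
  x = 7: f ≡ 0 at y ∈ {7, 10}; g ≡ 0 at y ∈ ∅; common: ∅.
  x = 8: f ≡ 0 at y ∈ ∅; g ≡ 0 at y ∈ ∅; common: ∅.
  x = 9: f ≡ 0 at y ∈ ∅; g ≡ 0 at y ∈ ∅; common: ∅.
  x = 10: f ≡ 0 at y ∈ {1, 10}; g ≡ 0 at y ∈ {1, 6}; common: {1}.
Collecting: common zeros = {(10, 1)}, so the count is 1.
Comparison with the Bézout bound: 1 ≤ 4 = deg(f)·deg(g), as expected for curves with no common component (the affine F_11-count falls short of the bound because intersections may lie at infinity, over extension fields, or carry multiplicity).


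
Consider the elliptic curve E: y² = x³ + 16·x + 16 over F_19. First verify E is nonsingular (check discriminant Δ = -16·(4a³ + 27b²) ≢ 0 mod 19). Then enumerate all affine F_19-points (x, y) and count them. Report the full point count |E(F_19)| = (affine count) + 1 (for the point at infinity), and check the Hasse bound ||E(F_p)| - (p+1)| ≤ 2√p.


Affine points = {(0, 4), (0, 15), (4, 7), (4, 12), (6, 9), (6, 10), (10, 6), (10, 13), (12, 6), (12, 13), (14, 1), (14, 18), (16, 6), (16, 13)}; affine count = 14; |E(F_19)| = 15.

Discriminant check: Δ ∝ 4a³ + 27b² = 4·16³ + 27·16² = 4·4096 + 27·256 ≡ 2 (mod 19). Nonzero ⇒ E is nonsingular.
For each x ∈ F_19, compute rhs = x³ + 16·x + 16 mod 19, then count y ∈ F_19 with y² ≡ rhs.
  x = 0: rhs = 16, matching y values: 4, 15 (2 points).
  x = 1: rhs = 14, matching y values: none (0 points).
  x = 2: rhs = 18, matching y values: none (0 points).
  x = 3: rhs = 15, matching y values: none (0 points).
  x = 4: rhs = 11, matching y values: 7, 12 (2 points).
  x = 5: rhs = 12, matching y values: none (0 points).
  x = 6: rhs = 5, matching y values: 9, 10 (2 points).
  x = 7: rhs = 15, matching y values: none (0 points).
  x = 8: rhs = 10, matching y values: none (0 points).
  x = 9: rhs = 15, matching y values: none (0 points).
  x = 10: rhs = 17, matching y values: 6, 13 (2 points).
  x = 11: rhs = 3, matching y values: none (0 points).
  x = 12: rhs = 17, matching y values: 6, 13 (2 points).
  x = 13: rhs = 8, matching y values: none (0 points).
  x = 14: rhs = 1, matching y values: 1, 18 (2 points).
  x = 15: rhs = 2, matching y values: none (0 points).
  x = 16: rhs = 17, matching y values: 6, 13 (2 points).
  x = 17: rhs = 14, matching y values: none (0 points).
  x = 18: rhs = 18, matching y values: none (0 points).
Total affine count: 14.
Full point count |E(F_19)| = 14 + 1 = 15.
Hasse bound: |15 − (19+1)| = |-5| = 5 ≤ 2√19 ≈ 8.7178 ✓.


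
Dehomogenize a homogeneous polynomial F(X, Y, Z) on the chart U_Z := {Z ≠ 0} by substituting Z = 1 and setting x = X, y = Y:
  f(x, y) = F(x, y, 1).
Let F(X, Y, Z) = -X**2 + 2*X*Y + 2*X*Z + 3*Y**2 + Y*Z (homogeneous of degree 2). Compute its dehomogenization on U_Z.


f(x, y) = -x**2 + 2*x*y + 2*x + 3*y**2 + y

On U_Z we set Z = 1. Each monomial c·X^i·Y^j·Z^k in F becomes c·x^i·y^j·1^k = c·x^i·y^j.
Substituting Z = 1: F(X, Y, 1) = -x**2 + 2*x*y + 2*x + 3*y**2 + y.
Note: deg(f) ≤ deg(F) = 2; strict inequality happens when F is divisible by Z (lost terms).


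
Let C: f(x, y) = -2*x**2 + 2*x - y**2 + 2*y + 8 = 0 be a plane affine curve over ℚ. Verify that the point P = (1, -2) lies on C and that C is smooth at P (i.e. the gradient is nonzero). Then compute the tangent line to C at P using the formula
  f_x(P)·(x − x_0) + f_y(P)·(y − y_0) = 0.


Tangent line at P: -2*x + 6*y + 14 = 0.

Step 1: f(1, -2) = 0, so P lies on C.
Step 2: partial derivatives
  f_x(x, y) = 2 - 4*x, f_y(x, y) = 2 - 2*y.
  f_x(P) = -2, f_y(P) = 6 (gradient nonzero, so P is smooth).
Step 3: tangent line at P: -2·(x − 1) + 6·(y − -2) = 0.
Expanding: -2*x + 6*y + 14 = 0.


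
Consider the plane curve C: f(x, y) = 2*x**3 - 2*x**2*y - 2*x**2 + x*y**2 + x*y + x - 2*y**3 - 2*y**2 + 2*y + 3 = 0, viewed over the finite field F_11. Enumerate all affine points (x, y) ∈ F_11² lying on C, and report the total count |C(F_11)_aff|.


Affine F_11-points: {(0, 8), (2, 2), (3, 9), (4, 1), (4, 3), (4, 8), (5, 4), (5, 6), (5, 8)}; count = 9.

For each of the 121 pairs (x, y) ∈ F_11², evaluate f(x, y) mod 11. Record the zeros.
  x = 0: [0↦3, 1↦1, 2↦5, 3↦3, 4↦5, 5↦10, 6↦6, 7↦3, 8↦0, 9↦7, 10↦1]  zeros at y ∈ {8}
  x = 1: [0↦4, 1↦2, 2↦8, 3↦10, 4↦7, 5↦9, 6↦4, 7↦2, 8↦2, 9↦3, 10↦4]  zeros at y ∈ ∅
  x = 2: [0↦2, 1↦7, 2↦0, 3↦2, 4↦1, 5↦7, 6↦8, 7↦3, 8↦2, 9↦4, 10↦8]  zeros at y ∈ {2}
  x = 3: [0↦9, 1↦6, 2↦4, 3↦2, 4↦10, 5↦5, 6↦8, 7↦7, 8↦1, 9↦0, 10↦3]  zeros at y ∈ {9}
  x = 4: [0↦4, 1↦0, 2↦10, 3↦0, 4↦2, 5↦4, 6↦5, 7↦4, 8↦0, 9↦3, 10↦1]  zeros at y ∈ {1, 3, 8}
  x = 5: [0↦10, 1↦1, 2↦8, 3↦8, 4↦0, 5↦5, 6↦0, 7↦6, 8↦0, 9↦3, 10↦3]  zeros at y ∈ {4, 6, 8}
  x = 6: [0↦6, 1↦10, 2↦10, 3↦5, 4↦5, 5↦9, 6↦5, 7↦3, 8↦2, 9↦1, 10↦10]  zeros at y ∈ ∅
  x = 7: [0↦4, 1↦6, 2↦6, 3↦3, 4↦7, 5↦6, 6↦10, 7↦7, 8↦7, 9↦9, 10↦1]  zeros at y ∈ ∅
  x = 8: [0↦5, 1↦1, 2↦8, 3↦3, 4↦7, 5↦8, 6↦5, 7↦8, 8↦5, 9↦6, 10↦10]  zeros at y ∈ ∅
  x = 9: [0↦10, 1↦7, 2↦6, 3↦6, 4↦6, 5↦5, 6↦2, 7↦7, 8↦8, 9↦4, 10↦5]  zeros at y ∈ ∅
  x = 10: [0↦9, 1↦3, 2↦1, 3↦2, 4↦5, 5↦9, 6↦2, 7↦5, 8↦6, 9↦4, 10↦9]  zeros at y ∈ ∅
Collecting zeros: affine points = {(0, 8), (2, 2), (3, 9), (4, 1), (4, 3), (4, 8), (5, 4), (5, 6), (5, 8)}.
Total count |C(F_11)_aff| = 9.


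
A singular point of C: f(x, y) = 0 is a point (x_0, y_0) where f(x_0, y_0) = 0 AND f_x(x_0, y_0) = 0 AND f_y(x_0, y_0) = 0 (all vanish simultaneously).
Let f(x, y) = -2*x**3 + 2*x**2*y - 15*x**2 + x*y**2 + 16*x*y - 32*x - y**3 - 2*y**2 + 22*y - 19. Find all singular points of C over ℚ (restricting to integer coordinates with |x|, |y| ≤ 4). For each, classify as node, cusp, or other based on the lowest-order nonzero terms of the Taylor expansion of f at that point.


Singular points: {(-3, -2)}; classification: node.

Compute partial derivatives:
  f_x = -6*x**2 + 4*x*y - 30*x + y**2 + 16*y - 32.
  f_y = 2*x**2 + 2*x*y + 16*x - 3*y**2 - 4*y + 22.
Scan x_0 ∈ {−4, ..., 4}. For each x_0, f_y(x_0, y) is a polynomial in y; find its integer roots y ∈ {−4, ..., 4}, then test f_x and f at those candidates.
  x = -4: f_y(-4, y) = -3*y**2 - 12*y - 10; no integer root y with |y| ≤ 4.
  x = -3: f_y(-3, y) = -3*y**2 - 10*y - 8; vanishes at y ∈ {-2}. (-3, -2): f_x = 0, f = 0 — SINGULAR.
  x = -2: f_y(-2, y) = -3*y**2 - 8*y - 2; no integer root y with |y| ≤ 4.
  x = -1: f_y(-1, y) = -3*y**2 - 6*y + 8; no integer root y with |y| ≤ 4.
  x = 0: f_y(0, y) = -3*y**2 - 4*y + 22; no integer root y with |y| ≤ 4.
  x = 1: f_y(1, y) = -3*y**2 - 2*y + 40; vanishes at y ∈ {-4}. (1, -4): f_x = -132 ≠ 0.
  x = 2: f_y(2, y) = 62 - 3*y**2; no integer root y with |y| ≤ 4.
  x = 3: f_y(3, y) = -3*y**2 + 2*y + 88; no integer root y with |y| ≤ 4.
  x = 4: f_y(4, y) = -3*y**2 + 4*y + 118; no integer root y with |y| ≤ 4.
Only singular point on the grid: (-3, -2).
Classify: substitute x = -3 + u, y = -2 + v and expand: f = -2*u**3 + 2*u**2*v - u**2 + u*v**2 - v**3 + v**2.
No constant or linear terms (consistent with a singular point). Quadratic part: -u**2 + v**2. Cubic part: -2*u**3 + 2*u**2*v + u*v**2 - v**3.
The quadratic part v**2 - u**2 = (v − u)(v + u) splits into two distinct linear factors, so there are two distinct tangent lines y − -2 = ±(x − -3) — this is a node (ordinary double point).
Classification: node.


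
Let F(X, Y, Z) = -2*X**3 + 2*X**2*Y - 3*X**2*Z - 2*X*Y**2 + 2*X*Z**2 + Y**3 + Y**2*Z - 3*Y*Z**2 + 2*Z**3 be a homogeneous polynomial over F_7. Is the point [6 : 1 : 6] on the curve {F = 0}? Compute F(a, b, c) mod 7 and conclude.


F(6,1,6) ≡ 2 (mod 7); P is NOT on the curve.

Evaluate F(6, 1, 6) term-by-term (mod 7).
  -2*X**3 ↦ -2·216·1·1 = -432
  2*X**2*Y ↦ 2·36·1·1 = 72
  -3*X**2*Z ↦ -3·36·1·6 = -648
  -2*X*Y**2 ↦ -2·6·1·1 = -12
  2*X*Z**2 ↦ 2·6·1·36 = 432
  Y**3 ↦ 1·1·1·1 = 1
  Y**2*Z ↦ 1·1·1·6 = 6
  -3*Y*Z**2 ↦ -3·1·1·36 = -108
  2*Z**3 ↦ 2·1·1·216 = 432
Sum: F(6, 1, 6) = (-432) + (72) + (-648) + (-12) + (432) + (1) + (6) + (-108) + (432) = -257.
Reducing mod 7: -257 ≡ 2 (mod 7).
Since F(a, b, c) ≡ 2 ≠ 0 (mod 7), P does NOT lie on the curve.


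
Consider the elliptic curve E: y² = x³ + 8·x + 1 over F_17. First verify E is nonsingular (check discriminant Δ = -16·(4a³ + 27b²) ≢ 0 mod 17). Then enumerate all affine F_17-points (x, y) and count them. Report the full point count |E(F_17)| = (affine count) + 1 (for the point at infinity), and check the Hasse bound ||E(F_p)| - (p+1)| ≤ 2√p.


Affine points = {(0, 1), (0, 16), (2, 5), (2, 12), (3, 1), (3, 16), (5, 8), (5, 9), (7, 3), (7, 14), (8, 4), (8, 13), (11, 3), (11, 14), (14, 1), (14, 16), (16, 3), (16, 14)}; affine count = 18; |E(F_17)| = 19.

Discriminant check: Δ ∝ 4a³ + 27b² = 4·8³ + 27·1² = 4·512 + 27·1 ≡ 1 (mod 17). Nonzero ⇒ E is nonsingular.
For each x ∈ F_17, compute rhs = x³ + 8·x + 1 mod 17, then count y ∈ F_17 with y² ≡ rhs.
  x = 0: rhs = 1, matching y values: 1, 16 (2 points).
  x = 1: rhs = 10, matching y values: none (0 points).
  x = 2: rhs = 8, matching y values: 5, 12 (2 points).
  x = 3: rhs = 1, matching y values: 1, 16 (2 points).
  x = 4: rhs = 12, matching y values: none (0 points).
  x = 5: rhs = 13, matching y values: 8, 9 (2 points).
  x = 6: rhs = 10, matching y values: none (0 points).
  x = 7: rhs = 9, matching y values: 3, 14 (2 points).
  x = 8: rhs = 16, matching y values: 4, 13 (2 points).
  x = 9: rhs = 3, matching y values: none (0 points).
  x = 10: rhs = 10, matching y values: none (0 points).
  x = 11: rhs = 9, matching y values: 3, 14 (2 points).
  x = 12: rhs = 6, matching y values: none (0 points).
  x = 13: rhs = 7, matching y values: none (0 points).
  x = 14: rhs = 1, matching y values: 1, 16 (2 points).
  x = 15: rhs = 11, matching y values: none (0 points).
  x = 16: rhs = 9, matching y values: 3, 14 (2 points).
Total affine count: 18.
Full point count |E(F_17)| = 18 + 1 = 19.
Hasse bound: |19 − (17+1)| = |1| = 1 ≤ 2√17 ≈ 8.2462 ✓.


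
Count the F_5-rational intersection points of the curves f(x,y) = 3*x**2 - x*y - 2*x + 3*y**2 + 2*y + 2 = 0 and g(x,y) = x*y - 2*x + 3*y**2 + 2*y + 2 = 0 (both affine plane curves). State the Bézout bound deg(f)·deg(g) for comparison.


Common zeros: {(0, 3), (1, 4)}; count = 2; Bézout bound = 4.

deg(f) = 2, deg(g) = 2, so Bézout bound = 4.
Scan x ∈ F_5. For each x, list the y ∈ F_5 with f(x, y) ≡ 0 and those with g(x, y) ≡ 0 (mod 5); the common zeros in that column are the intersection.
  x = 0: f ≡ 0 at y ∈ {3}; g ≡ 0 at y ∈ {3}; common: {3}.
  x = 1: f ≡ 0 at y ∈ {4}; g ≡ 0 at y ∈ {0, 4}; common: {4}.
  x = 2: f ≡ 0 at y ∈ {0}; g ≡ 0 at y ∈ {1}; common: ∅.
  x = 3: f ≡ 0 at y ∈ {1}; g ≡ 0 at y ∈ ∅; common: ∅.
  x = 4: f ≡ 0 at y ∈ {2}; g ≡ 0 at y ∈ ∅; common: ∅.
Collecting: common zeros = {(0, 3), (1, 4)}, so the count is 2.
Comparison with the Bézout bound: 2 ≤ 4 = deg(f)·deg(g), as expected for curves with no common component (the affine F_5-count falls short of the bound because intersections may lie at infinity, over extension fields, or carry multiplicity).


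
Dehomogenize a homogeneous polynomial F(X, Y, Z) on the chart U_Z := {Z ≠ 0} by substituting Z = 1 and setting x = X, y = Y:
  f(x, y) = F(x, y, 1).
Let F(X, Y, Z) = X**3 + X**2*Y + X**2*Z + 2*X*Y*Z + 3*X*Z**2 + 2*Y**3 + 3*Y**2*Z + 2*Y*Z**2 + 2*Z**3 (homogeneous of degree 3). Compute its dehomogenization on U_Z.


f(x, y) = x**3 + x**2*y + x**2 + 2*x*y + 3*x + 2*y**3 + 3*y**2 + 2*y + 2

On U_Z we set Z = 1. Each monomial c·X^i·Y^j·Z^k in F becomes c·x^i·y^j·1^k = c·x^i·y^j.
Substituting Z = 1: F(X, Y, 1) = x**3 + x**2*y + x**2 + 2*x*y + 3*x + 2*y**3 + 3*y**2 + 2*y + 2.
Note: deg(f) ≤ deg(F) = 3; strict inequality happens when F is divisible by Z (lost terms).


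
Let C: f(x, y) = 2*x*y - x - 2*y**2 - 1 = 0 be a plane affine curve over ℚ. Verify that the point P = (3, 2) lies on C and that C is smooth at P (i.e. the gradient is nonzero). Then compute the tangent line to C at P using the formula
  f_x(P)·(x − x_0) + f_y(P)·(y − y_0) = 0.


Tangent line at P: 3*x - 2*y - 5 = 0.

Step 1: f(3, 2) = 0, so P lies on C.
Step 2: partial derivatives
  f_x(x, y) = 2*y - 1, f_y(x, y) = 2*x - 4*y.
  f_x(P) = 3, f_y(P) = -2 (gradient nonzero, so P is smooth).
Step 3: tangent line at P: 3·(x − 3) + -2·(y − 2) = 0.
Expanding: 3*x - 2*y - 5 = 0.


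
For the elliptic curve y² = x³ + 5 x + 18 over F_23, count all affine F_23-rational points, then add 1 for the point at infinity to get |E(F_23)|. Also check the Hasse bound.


Affine points = {(0, 8), (0, 15), (1, 1), (1, 22), (2, 6), (2, 17), (8, 8), (8, 15), (11, 1), (11, 22), (12, 9), (12, 14), (13, 7), (13, 16), (14, 7), (14, 16), (15, 8), (15, 15), (16, 10), (16, 13), (17, 5), (17, 18), (18, 11), (18, 12), (19, 7), (19, 16), (21, 0), (22, 9), (22, 14)}; affine count = 29; |E(F_23)| = 30.

Discriminant check: Δ ∝ 4a³ + 27b² = 4·5³ + 27·18² = 4·125 + 27·324 ≡ 2 (mod 23). Nonzero ⇒ E is nonsingular.
For each x ∈ F_23, compute rhs = x³ + 5·x + 18 mod 23, then count y ∈ F_23 with y² ≡ rhs.
  x = 0: rhs = 18, matching y values: 8, 15 (2 points).
  x = 1: rhs = 1, matching y values: 1, 22 (2 points).
  x = 2: rhs = 13, matching y values: 6, 17 (2 points).
  x = 3: rhs = 14, matching y values: none (0 points).
  x = 4: rhs = 10, matching y values: none (0 points).
  x = 5: rhs = 7, matching y values: none (0 points).
  x = 6: rhs = 11, matching y values: none (0 points).
  x = 7: rhs = 5, matching y values: none (0 points).
  x = 8: rhs = 18, matching y values: 8, 15 (2 points).
  x = 9: rhs = 10, matching y values: none (0 points).
  x = 10: rhs = 10, matching y values: none (0 points).
  x = 11: rhs = 1, matching y values: 1, 22 (2 points).
  x = 12: rhs = 12, matching y values: 9, 14 (2 points).
  x = 13: rhs = 3, matching y values: 7, 16 (2 points).
  x = 14: rhs = 3, matching y values: 7, 16 (2 points).
  x = 15: rhs = 18, matching y values: 8, 15 (2 points).
  x = 16: rhs = 8, matching y values: 10, 13 (2 points).
  x = 17: rhs = 2, matching y values: 5, 18 (2 points).
  x = 18: rhs = 6, matching y values: 11, 12 (2 points).
  x = 19: rhs = 3, matching y values: 7, 16 (2 points).
  x = 20: rhs = 22, matching y values: none (0 points).
  x = 21: rhs = 0, matching y values: 0 (1 points).
  x = 22: rhs = 12, matching y values: 9, 14 (2 points).
Total affine count: 29.
Full point count |E(F_23)| = 29 + 1 = 30.
Hasse bound: |30 − (23+1)| = |6| = 6 ≤ 2√23 ≈ 9.5917 ✓.


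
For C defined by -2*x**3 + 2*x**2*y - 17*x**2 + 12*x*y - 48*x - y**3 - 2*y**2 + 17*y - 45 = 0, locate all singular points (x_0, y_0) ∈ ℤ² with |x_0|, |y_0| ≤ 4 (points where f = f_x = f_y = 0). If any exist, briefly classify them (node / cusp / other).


Singular points: {(-3, -1)}; classification: node.

Compute partial derivatives:
  f_x = -6*x**2 + 4*x*y - 34*x + 12*y - 48.
  f_y = 2*x**2 + 12*x - 3*y**2 - 4*y + 17.
Scan x_0 ∈ {−4, ..., 4}. For each x_0, f_y(x_0, y) is a polynomial in y; find its integer roots y ∈ {−4, ..., 4}, then test f_x and f at those candidates.
  x = -4: f_y(-4, y) = -3*y**2 - 4*y + 1; no integer root y with |y| ≤ 4.
  x = -3: f_y(-3, y) = -3*y**2 - 4*y - 1; vanishes at y ∈ {-1}. (-3, -1): f_x = 0, f = 0 — SINGULAR.
  x = -2: f_y(-2, y) = -3*y**2 - 4*y + 1; no integer root y with |y| ≤ 4.
  x = -1: f_y(-1, y) = -3*y**2 - 4*y + 7; vanishes at y ∈ {1}. (-1, 1): f_x = -12 ≠ 0.
  x = 0: f_y(0, y) = -3*y**2 - 4*y + 17; no integer root y with |y| ≤ 4.
  x = 1: f_y(1, y) = -3*y**2 - 4*y + 31; no integer root y with |y| ≤ 4.
  x = 2: f_y(2, y) = -3*y**2 - 4*y + 49; no integer root y with |y| ≤ 4.
  x = 3: f_y(3, y) = -3*y**2 - 4*y + 71; no integer root y with |y| ≤ 4.
  x = 4: f_y(4, y) = -3*y**2 - 4*y + 97; no integer root y with |y| ≤ 4.
Only singular point on the grid: (-3, -1).
Classify: substitute x = -3 + u, y = -1 + v and expand: f = -2*u**3 + 2*u**2*v - u**2 - v**3 + v**2.
No constant or linear terms (consistent with a singular point). Quadratic part: -u**2 + v**2. Cubic part: -2*u**3 + 2*u**2*v - v**3.
The quadratic part v**2 - u**2 = (v − u)(v + u) splits into two distinct linear factors, so there are two distinct tangent lines y − -1 = ±(x − -3) — this is a node (ordinary double point).
Classification: node.


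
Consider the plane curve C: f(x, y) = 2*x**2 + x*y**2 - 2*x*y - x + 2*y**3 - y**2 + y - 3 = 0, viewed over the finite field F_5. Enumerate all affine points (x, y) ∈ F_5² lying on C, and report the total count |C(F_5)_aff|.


Affine F_5-points: {(0, 3), (2, 4), (4, 0), (4, 3)}; count = 4.

For each of the 25 pairs (x, y) ∈ F_5², evaluate f(x, y) mod 5. Record the zeros.
  x = 0: [0↦2, 1↦4, 2↦1, 3↦0, 4↦3]  zeros at y ∈ {3}
  x = 1: [0↦3, 1↦4, 2↦2, 3↦4, 4↦2]  zeros at y ∈ ∅
  x = 2: [0↦3, 1↦3, 2↦2, 3↦2, 4↦0]  zeros at y ∈ {4}
  x = 3: [0↦2, 1↦1, 2↦1, 3↦4, 4↦2]  zeros at y ∈ ∅
  x = 4: [0↦0, 1↦3, 2↦4, 3↦0, 4↦3]  zeros at y ∈ {0, 3}
Collecting zeros: affine points = {(0, 3), (2, 4), (4, 0), (4, 3)}.
Total count |C(F_5)_aff| = 4.


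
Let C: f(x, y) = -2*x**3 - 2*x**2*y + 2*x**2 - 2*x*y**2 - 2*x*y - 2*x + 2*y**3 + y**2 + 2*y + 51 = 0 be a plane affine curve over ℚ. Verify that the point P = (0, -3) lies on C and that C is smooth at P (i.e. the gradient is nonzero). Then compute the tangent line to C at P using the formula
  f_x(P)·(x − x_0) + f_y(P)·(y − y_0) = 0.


Tangent line at P: -14*x + 50*y + 150 = 0.

Step 1: f(0, -3) = 0, so P lies on C.
Step 2: partial derivatives
  f_x(x, y) = -6*x**2 - 4*x*y + 4*x - 2*y**2 - 2*y - 2, f_y(x, y) = -2*x**2 - 4*x*y - 2*x + 6*y**2 + 2*y + 2.
  f_x(P) = -14, f_y(P) = 50 (gradient nonzero, so P is smooth).
Step 3: tangent line at P: -14·(x − 0) + 50·(y − -3) = 0.
Expanding: -14*x + 50*y + 150 = 0.
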